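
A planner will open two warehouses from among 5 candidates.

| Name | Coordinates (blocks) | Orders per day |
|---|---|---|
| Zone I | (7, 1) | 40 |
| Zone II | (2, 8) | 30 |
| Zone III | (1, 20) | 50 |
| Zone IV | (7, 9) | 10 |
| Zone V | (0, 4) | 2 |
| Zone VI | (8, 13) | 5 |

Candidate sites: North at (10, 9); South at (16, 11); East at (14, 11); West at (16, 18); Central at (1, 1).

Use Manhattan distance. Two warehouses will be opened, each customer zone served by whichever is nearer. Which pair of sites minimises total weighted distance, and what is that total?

Evaluate every pair (each demand assigned to the nearer of the two):
  {North, Central}: total = 1498
  {West, Central}: total = 1543
  {East, Central}: total = 1568
  {South, Central}: total = 1598
  {North, West}: total = 1650
  {North, South}: total = 1800
  {North, East}: total = 1800
  {East, West}: total = 2152
  {South, West}: total = 2326
  {South, East}: total = 2402
Best pair: {North, Central} with total 1498.

{North, Central}, total 1498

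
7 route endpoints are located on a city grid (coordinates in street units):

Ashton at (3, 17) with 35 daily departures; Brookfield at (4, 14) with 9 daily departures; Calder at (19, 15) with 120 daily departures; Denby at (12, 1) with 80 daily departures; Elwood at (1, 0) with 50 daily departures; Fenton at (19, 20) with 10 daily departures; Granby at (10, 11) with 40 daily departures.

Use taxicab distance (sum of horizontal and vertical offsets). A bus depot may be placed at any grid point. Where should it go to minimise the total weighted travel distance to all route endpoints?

(12, 14)

Manhattan distance separates: Σwᵢ(|x−xᵢ|+|y−yᵢ|) = Σwᵢ|x−xᵢ| + Σwᵢ|y−yᵢ|, so x and y are optimised independently as 1-D weighted medians.
Total weight W = 344; half = 172.
x-coordinate, sorted with cumulative weight:
  x=1 (Elwood, w=50) cum 50
  x=3 (Ashton, w=35) cum 85
  x=4 (Brookfield, w=9) cum 94
  x=10 (Granby, w=40) cum 134
  x=12 (Denby, w=80) cum 214  ← median
  x=19 (Calder, w=120) cum 334
  x=19 (Fenton, w=10) cum 344
⇒ x* = 12
y-coordinate, sorted with cumulative weight:
  y=0 (Elwood, w=50) cum 50
  y=1 (Denby, w=80) cum 130
  y=11 (Granby, w=40) cum 170
  y=14 (Brookfield, w=9) cum 179  ← median
  y=15 (Calder, w=120) cum 299
  y=17 (Ashton, w=35) cum 334
  y=20 (Fenton, w=10) cum 344
⇒ y* = 14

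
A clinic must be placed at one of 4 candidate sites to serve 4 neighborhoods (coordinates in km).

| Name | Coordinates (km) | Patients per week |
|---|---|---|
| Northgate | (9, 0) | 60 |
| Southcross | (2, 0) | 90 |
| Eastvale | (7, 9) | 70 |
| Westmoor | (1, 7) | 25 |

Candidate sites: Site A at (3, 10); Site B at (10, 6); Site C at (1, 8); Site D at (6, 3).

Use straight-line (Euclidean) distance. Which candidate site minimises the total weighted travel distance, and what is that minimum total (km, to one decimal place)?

Site D, total 1290.4 km

Total weighted distance at each candidate:
  Site A (3, 10): total = 1983.0
  Site B (10, 6): total = 1788.3
  Site C (1, 8): total = 1855.2
  Site D (6, 3): total = 1290.4
Minimum is at Site D with total 1290.4 km.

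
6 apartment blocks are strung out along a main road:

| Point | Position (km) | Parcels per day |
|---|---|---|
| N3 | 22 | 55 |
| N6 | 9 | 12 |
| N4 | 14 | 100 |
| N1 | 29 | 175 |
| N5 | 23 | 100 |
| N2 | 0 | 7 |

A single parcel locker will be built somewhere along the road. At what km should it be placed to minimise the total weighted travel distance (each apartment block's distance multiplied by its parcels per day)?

x = 23

For a sum of weighted absolute distances on a line, the optimum is the weighted median (not the mean). Total weight W = 449; half-weight = 224.5.
Sort by position and accumulate weight:
  km 0 (N2, w=7) → cum 7
  km 9 (N6, w=12) → cum 19
  km 14 (N4, w=100) → cum 119
  km 22 (N3, w=55) → cum 174
  km 23 (N5, w=100) → cum 274  ≥ 224.5 → median here
  km 29 (N1, w=175) → cum 449
Optimal location: km 23.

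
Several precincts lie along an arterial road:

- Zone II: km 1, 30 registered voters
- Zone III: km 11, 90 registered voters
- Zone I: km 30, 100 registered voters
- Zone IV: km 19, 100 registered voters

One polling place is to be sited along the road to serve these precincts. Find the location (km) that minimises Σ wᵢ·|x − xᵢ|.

For a sum of weighted absolute distances on a line, the optimum is the weighted median (not the mean). Total weight W = 320; half-weight = 160.
Sort by position and accumulate weight:
  km 1 (Zone II, w=30) → cum 30
  km 11 (Zone III, w=90) → cum 120
  km 19 (Zone IV, w=100) → cum 220  ≥ 160 → median here
  km 30 (Zone I, w=100) → cum 320
Optimal location: km 19.

x = 19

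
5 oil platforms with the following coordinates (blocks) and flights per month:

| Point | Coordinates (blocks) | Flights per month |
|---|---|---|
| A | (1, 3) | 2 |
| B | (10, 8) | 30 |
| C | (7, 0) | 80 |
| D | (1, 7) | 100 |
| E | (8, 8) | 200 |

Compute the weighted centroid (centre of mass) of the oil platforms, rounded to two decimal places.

The minimiser of Σwᵢ‖p−pᵢ‖² is the weighted centroid p* = (Σwᵢpᵢ)/(Σwᵢ).
Σwᵢ = 412.
Σwᵢxᵢ = 2·1 + 30·10 + 80·7 + 100·1 + 200·8 = 2562.
Σwᵢyᵢ = 2·3 + 30·8 + 80·0 + 100·7 + 200·8 = 2546.
x* = 2562/412 = 6.22, y* = 2546/412 = 6.18.

(6.22, 6.18)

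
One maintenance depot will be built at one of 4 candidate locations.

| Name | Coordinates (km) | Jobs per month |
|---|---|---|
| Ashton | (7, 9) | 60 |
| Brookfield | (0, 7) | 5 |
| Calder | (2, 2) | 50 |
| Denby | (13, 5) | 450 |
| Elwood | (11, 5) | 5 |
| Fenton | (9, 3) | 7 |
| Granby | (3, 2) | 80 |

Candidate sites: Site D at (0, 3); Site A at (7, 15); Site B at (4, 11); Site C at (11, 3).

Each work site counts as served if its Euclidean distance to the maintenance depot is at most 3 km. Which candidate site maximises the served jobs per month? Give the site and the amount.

Site C, covering 462

Coverage radius r = 3 km; a point is covered iff (Δx)²+(Δy)² ≤ 3² = 9.
  Site D (0, 3): covers {Calder} → 50
  Site A (7, 15): covers {none} → 0
  Site B (4, 11): covers {none} → 0
  Site C (11, 3): covers {Denby, Elwood, Fenton} → 462
Maximum coverage at Site C: 462 jobs per month.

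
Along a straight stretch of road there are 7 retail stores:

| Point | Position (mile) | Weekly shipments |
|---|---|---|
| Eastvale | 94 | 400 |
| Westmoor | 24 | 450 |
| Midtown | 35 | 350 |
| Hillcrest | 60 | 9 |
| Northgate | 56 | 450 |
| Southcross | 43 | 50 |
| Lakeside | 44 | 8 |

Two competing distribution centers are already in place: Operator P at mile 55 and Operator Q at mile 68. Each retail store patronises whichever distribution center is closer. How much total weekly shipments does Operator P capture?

1317

The indifferent point is the midpoint (55+68)/2 = 61.5; retail stores left of it (closer to Operator P at 55) go to Operator P, those right go to Operator Q.
  Westmoor at 24 (w=450) → Operator P
  Midtown at 35 (w=350) → Operator P
  Southcross at 43 (w=50) → Operator P
  Lakeside at 44 (w=8) → Operator P
  Northgate at 56 (w=450) → Operator P
  Hillcrest at 60 (w=9) → Operator P
  Eastvale at 94 (w=400) → Operator Q
Operator P captures 1317; Operator Q captures 400.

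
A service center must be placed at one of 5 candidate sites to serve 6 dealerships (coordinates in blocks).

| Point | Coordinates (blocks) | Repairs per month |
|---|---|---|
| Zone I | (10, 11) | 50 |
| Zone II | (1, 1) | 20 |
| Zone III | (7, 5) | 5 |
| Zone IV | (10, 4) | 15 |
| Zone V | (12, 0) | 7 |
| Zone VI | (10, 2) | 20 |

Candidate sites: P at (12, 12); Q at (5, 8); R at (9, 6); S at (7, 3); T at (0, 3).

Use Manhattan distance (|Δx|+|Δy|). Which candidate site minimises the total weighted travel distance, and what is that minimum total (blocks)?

R, total 783 blocks

Total weighted distance at each candidate:
  P (12, 12): total = 1124
  Q (5, 8): total = 1105
  R (9, 6): total = 783
  S (7, 3): total = 916
  T (0, 3): total = 1495
Minimum is at R with total 783 blocks.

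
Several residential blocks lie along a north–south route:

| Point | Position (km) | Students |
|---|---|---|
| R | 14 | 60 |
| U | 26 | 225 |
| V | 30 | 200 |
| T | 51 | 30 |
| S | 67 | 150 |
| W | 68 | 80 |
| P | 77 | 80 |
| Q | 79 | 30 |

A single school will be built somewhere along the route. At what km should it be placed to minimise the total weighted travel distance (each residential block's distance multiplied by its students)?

For a sum of weighted absolute distances on a line, the optimum is the weighted median (not the mean). Total weight W = 855; half-weight = 427.5.
Sort by position and accumulate weight:
  km 14 (R, w=60) → cum 60
  km 26 (U, w=225) → cum 285
  km 30 (V, w=200) → cum 485  ≥ 427.5 → median here
  km 51 (T, w=30) → cum 515
  km 67 (S, w=150) → cum 665
  km 68 (W, w=80) → cum 745
  km 77 (P, w=80) → cum 825
  km 79 (Q, w=30) → cum 855
Optimal location: km 30.

x = 30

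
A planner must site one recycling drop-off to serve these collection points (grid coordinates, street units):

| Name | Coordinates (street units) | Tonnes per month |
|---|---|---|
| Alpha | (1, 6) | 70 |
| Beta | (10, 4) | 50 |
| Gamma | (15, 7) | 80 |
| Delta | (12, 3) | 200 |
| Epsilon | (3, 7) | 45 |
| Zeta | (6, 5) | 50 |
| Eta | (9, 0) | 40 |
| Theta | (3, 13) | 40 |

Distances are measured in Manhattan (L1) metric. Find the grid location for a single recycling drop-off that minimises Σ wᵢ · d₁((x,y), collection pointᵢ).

Manhattan distance separates: Σwᵢ(|x−xᵢ|+|y−yᵢ|) = Σwᵢ|x−xᵢ| + Σwᵢ|y−yᵢ|, so x and y are optimised independently as 1-D weighted medians.
Total weight W = 575; half = 287.5.
x-coordinate, sorted with cumulative weight:
  x=1 (Alpha, w=70) cum 70
  x=3 (Epsilon, w=45) cum 115
  x=3 (Theta, w=40) cum 155
  x=6 (Zeta, w=50) cum 205
  x=9 (Eta, w=40) cum 245
  x=10 (Beta, w=50) cum 295  ← median
  x=12 (Delta, w=200) cum 495
  x=15 (Gamma, w=80) cum 575
⇒ x* = 10
y-coordinate, sorted with cumulative weight:
  y=0 (Eta, w=40) cum 40
  y=3 (Delta, w=200) cum 240
  y=4 (Beta, w=50) cum 290  ← median
  y=5 (Zeta, w=50) cum 340
  y=6 (Alpha, w=70) cum 410
  y=7 (Gamma, w=80) cum 490
  y=7 (Epsilon, w=45) cum 535
  y=13 (Theta, w=40) cum 575
⇒ y* = 4

(10, 4)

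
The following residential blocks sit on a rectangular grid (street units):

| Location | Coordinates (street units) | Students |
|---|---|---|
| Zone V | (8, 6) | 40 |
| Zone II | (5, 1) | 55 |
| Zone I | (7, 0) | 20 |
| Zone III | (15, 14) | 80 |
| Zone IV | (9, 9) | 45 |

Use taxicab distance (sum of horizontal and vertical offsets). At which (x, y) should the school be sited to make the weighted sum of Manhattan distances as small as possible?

(9, 9)

Manhattan distance separates: Σwᵢ(|x−xᵢ|+|y−yᵢ|) = Σwᵢ|x−xᵢ| + Σwᵢ|y−yᵢ|, so x and y are optimised independently as 1-D weighted medians.
Total weight W = 240; half = 120.
x-coordinate, sorted with cumulative weight:
  x=5 (Zone II, w=55) cum 55
  x=7 (Zone I, w=20) cum 75
  x=8 (Zone V, w=40) cum 115
  x=9 (Zone IV, w=45) cum 160  ← median
  x=15 (Zone III, w=80) cum 240
⇒ x* = 9
y-coordinate, sorted with cumulative weight:
  y=0 (Zone I, w=20) cum 20
  y=1 (Zone II, w=55) cum 75
  y=6 (Zone V, w=40) cum 115
  y=9 (Zone IV, w=45) cum 160  ← median
  y=14 (Zone III, w=80) cum 240
⇒ y* = 9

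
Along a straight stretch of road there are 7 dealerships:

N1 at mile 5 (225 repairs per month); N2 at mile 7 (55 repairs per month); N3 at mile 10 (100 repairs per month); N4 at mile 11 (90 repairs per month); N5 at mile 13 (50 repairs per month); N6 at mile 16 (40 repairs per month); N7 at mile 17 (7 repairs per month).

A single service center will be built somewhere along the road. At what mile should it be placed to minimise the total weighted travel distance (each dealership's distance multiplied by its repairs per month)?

x = 10

For a sum of weighted absolute distances on a line, the optimum is the weighted median (not the mean). Total weight W = 567; half-weight = 283.5.
Sort by position and accumulate weight:
  mile 5 (N1, w=225) → cum 225
  mile 7 (N2, w=55) → cum 280
  mile 10 (N3, w=100) → cum 380  ≥ 283.5 → median here
  mile 11 (N4, w=90) → cum 470
  mile 13 (N5, w=50) → cum 520
  mile 16 (N6, w=40) → cum 560
  mile 17 (N7, w=7) → cum 567
Optimal location: mile 10.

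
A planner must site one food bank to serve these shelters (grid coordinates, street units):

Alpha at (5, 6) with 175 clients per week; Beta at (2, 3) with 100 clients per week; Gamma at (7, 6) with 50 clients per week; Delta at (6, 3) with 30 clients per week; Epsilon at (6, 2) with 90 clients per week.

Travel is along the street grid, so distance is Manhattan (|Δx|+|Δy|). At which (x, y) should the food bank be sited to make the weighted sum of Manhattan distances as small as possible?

Manhattan distance separates: Σwᵢ(|x−xᵢ|+|y−yᵢ|) = Σwᵢ|x−xᵢ| + Σwᵢ|y−yᵢ|, so x and y are optimised independently as 1-D weighted medians.
Total weight W = 445; half = 222.5.
x-coordinate, sorted with cumulative weight:
  x=2 (Beta, w=100) cum 100
  x=5 (Alpha, w=175) cum 275  ← median
  x=6 (Delta, w=30) cum 305
  x=6 (Epsilon, w=90) cum 395
  x=7 (Gamma, w=50) cum 445
⇒ x* = 5
y-coordinate, sorted with cumulative weight:
  y=2 (Epsilon, w=90) cum 90
  y=3 (Beta, w=100) cum 190
  y=3 (Delta, w=30) cum 220
  y=6 (Alpha, w=175) cum 395  ← median
  y=6 (Gamma, w=50) cum 445
⇒ y* = 6

(5, 6)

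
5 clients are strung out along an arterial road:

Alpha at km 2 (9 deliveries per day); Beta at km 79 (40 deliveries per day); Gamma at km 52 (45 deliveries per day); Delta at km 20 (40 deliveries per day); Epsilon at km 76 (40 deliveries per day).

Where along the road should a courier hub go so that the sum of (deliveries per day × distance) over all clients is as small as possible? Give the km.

x = 52

For a sum of weighted absolute distances on a line, the optimum is the weighted median (not the mean). Total weight W = 174; half-weight = 87.
Sort by position and accumulate weight:
  km 2 (Alpha, w=9) → cum 9
  km 20 (Delta, w=40) → cum 49
  km 52 (Gamma, w=45) → cum 94  ≥ 87 → median here
  km 76 (Epsilon, w=40) → cum 134
  km 79 (Beta, w=40) → cum 174
Optimal location: km 52.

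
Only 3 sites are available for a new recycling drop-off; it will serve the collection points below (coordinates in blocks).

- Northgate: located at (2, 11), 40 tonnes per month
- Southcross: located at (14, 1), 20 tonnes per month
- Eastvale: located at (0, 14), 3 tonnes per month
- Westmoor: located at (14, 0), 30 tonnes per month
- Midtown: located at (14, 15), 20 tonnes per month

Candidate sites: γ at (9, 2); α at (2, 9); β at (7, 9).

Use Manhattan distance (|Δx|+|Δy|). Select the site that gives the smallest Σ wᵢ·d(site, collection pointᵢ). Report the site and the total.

Total weighted distance at each candidate:
  γ (9, 2): total = 1393
  α (2, 9): total = 1491
  β (7, 9): total = 1356
Minimum is at β with total 1356 blocks.

β, total 1356 blocks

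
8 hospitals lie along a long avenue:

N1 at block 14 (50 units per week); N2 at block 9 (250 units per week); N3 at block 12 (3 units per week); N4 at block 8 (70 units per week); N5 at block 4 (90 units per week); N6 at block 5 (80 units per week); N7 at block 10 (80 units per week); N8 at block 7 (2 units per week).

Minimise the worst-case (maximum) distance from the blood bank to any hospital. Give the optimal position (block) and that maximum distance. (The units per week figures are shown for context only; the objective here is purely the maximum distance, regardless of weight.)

The 1-center on a line is the midpoint of the two extreme points: leftmost at 4, rightmost at 14.
Optimal location = (4 + 14)/2 = 9; maximum distance = (14 − 4)/2 = 5.

location 9, max distance 5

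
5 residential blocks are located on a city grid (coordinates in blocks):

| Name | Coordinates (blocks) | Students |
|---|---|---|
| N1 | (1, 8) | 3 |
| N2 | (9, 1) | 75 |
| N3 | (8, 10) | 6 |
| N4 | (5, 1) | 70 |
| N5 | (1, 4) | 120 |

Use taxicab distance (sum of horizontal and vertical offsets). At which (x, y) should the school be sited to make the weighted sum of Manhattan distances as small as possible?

(5, 1)

Manhattan distance separates: Σwᵢ(|x−xᵢ|+|y−yᵢ|) = Σwᵢ|x−xᵢ| + Σwᵢ|y−yᵢ|, so x and y are optimised independently as 1-D weighted medians.
Total weight W = 274; half = 137.
x-coordinate, sorted with cumulative weight:
  x=1 (N1, w=3) cum 3
  x=1 (N5, w=120) cum 123
  x=5 (N4, w=70) cum 193  ← median
  x=8 (N3, w=6) cum 199
  x=9 (N2, w=75) cum 274
⇒ x* = 5
y-coordinate, sorted with cumulative weight:
  y=1 (N2, w=75) cum 75
  y=1 (N4, w=70) cum 145  ← median
  y=4 (N5, w=120) cum 265
  y=8 (N1, w=3) cum 268
  y=10 (N3, w=6) cum 274
⇒ y* = 1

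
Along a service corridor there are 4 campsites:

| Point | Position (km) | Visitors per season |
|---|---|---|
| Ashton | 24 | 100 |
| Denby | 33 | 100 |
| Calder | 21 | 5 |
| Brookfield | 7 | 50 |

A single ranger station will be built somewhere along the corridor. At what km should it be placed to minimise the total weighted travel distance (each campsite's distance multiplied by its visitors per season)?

For a sum of weighted absolute distances on a line, the optimum is the weighted median (not the mean). Total weight W = 255; half-weight = 127.5.
Sort by position and accumulate weight:
  km 7 (Brookfield, w=50) → cum 50
  km 21 (Calder, w=5) → cum 55
  km 24 (Ashton, w=100) → cum 155  ≥ 127.5 → median here
  km 33 (Denby, w=100) → cum 255
Optimal location: km 24.

x = 24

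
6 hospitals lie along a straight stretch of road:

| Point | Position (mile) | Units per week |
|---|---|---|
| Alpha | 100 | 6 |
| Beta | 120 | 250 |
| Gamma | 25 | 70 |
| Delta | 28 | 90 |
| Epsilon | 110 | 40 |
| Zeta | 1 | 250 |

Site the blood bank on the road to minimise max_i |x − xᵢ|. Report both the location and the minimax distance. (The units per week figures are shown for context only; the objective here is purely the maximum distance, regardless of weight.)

location 60.5, max distance 59.5

The 1-center on a line is the midpoint of the two extreme points: leftmost at 1, rightmost at 120.
Optimal location = (1 + 120)/2 = 60.5; maximum distance = (120 − 1)/2 = 59.5.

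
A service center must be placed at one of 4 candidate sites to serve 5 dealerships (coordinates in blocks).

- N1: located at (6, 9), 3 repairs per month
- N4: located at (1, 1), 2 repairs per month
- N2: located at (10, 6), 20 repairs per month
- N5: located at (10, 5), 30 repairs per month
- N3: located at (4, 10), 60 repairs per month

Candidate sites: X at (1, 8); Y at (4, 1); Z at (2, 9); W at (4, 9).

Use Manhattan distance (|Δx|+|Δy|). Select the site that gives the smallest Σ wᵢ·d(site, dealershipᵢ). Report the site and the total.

W, total 568 blocks

Total weighted distance at each candidate:
  X (1, 8): total = 912
  Y (4, 1): total = 1096
  Z (2, 9): total = 790
  W (4, 9): total = 568
Minimum is at W with total 568 blocks.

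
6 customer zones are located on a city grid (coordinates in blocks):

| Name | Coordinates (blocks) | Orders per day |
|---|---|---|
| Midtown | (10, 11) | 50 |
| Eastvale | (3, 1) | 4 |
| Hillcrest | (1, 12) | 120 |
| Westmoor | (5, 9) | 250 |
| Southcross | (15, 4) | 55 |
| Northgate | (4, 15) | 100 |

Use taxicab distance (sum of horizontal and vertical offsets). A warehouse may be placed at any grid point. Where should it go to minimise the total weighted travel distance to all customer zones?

(5, 9)

Manhattan distance separates: Σwᵢ(|x−xᵢ|+|y−yᵢ|) = Σwᵢ|x−xᵢ| + Σwᵢ|y−yᵢ|, so x and y are optimised independently as 1-D weighted medians.
Total weight W = 579; half = 289.5.
x-coordinate, sorted with cumulative weight:
  x=1 (Hillcrest, w=120) cum 120
  x=3 (Eastvale, w=4) cum 124
  x=4 (Northgate, w=100) cum 224
  x=5 (Westmoor, w=250) cum 474  ← median
  x=10 (Midtown, w=50) cum 524
  x=15 (Southcross, w=55) cum 579
⇒ x* = 5
y-coordinate, sorted with cumulative weight:
  y=1 (Eastvale, w=4) cum 4
  y=4 (Southcross, w=55) cum 59
  y=9 (Westmoor, w=250) cum 309  ← median
  y=11 (Midtown, w=50) cum 359
  y=12 (Hillcrest, w=120) cum 479
  y=15 (Northgate, w=100) cum 579
⇒ y* = 9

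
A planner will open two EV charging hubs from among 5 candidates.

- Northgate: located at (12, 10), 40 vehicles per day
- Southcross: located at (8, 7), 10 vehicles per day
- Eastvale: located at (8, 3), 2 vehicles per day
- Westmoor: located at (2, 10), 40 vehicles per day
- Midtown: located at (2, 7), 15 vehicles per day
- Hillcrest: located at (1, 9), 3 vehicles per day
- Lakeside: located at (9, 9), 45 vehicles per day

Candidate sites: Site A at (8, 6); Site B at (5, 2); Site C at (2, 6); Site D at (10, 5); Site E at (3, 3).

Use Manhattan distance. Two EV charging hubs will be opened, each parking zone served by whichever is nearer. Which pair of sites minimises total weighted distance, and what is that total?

Evaluate every pair (each demand assigned to the nearer of the two):
  {Site A, Site C}: total = 703
  {Site C, Site D}: total = 740
  {Site A, Site E}: total = 935
  {Site D, Site E}: total = 972
  {Site A, Site D}: total = 1011
  {Site A, Site B}: total = 1051
  {Site B, Site D}: total = 1146
  {Site B, Site C}: total = 1275
  {Site C, Site E}: total = 1277
  {Site B, Site E}: total = 1602
Best pair: {Site A, Site C} with total 703.

{Site A, Site C}, total 703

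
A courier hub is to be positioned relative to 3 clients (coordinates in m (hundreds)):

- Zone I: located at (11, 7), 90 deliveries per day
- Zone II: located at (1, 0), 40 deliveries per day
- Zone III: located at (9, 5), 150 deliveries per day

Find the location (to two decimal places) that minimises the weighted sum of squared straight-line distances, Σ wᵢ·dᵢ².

(8.50, 4.93)

The minimiser of Σwᵢ‖p−pᵢ‖² is the weighted centroid p* = (Σwᵢpᵢ)/(Σwᵢ).
Σwᵢ = 280.
Σwᵢxᵢ = 90·11 + 40·1 + 150·9 = 2380.
Σwᵢyᵢ = 90·7 + 40·0 + 150·5 = 1380.
x* = 2380/280 = 8.50, y* = 1380/280 = 4.93.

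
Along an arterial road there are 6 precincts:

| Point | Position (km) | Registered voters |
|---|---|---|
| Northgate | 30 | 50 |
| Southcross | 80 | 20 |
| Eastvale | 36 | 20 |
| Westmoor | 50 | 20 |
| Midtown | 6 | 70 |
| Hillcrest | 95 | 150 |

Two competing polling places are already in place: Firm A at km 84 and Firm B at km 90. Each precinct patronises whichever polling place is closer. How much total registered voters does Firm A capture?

180

The indifferent point is the midpoint (84+90)/2 = 87; precincts left of it (closer to Firm A at 84) go to Firm A, those right go to Firm B.
  Midtown at 6 (w=70) → Firm A
  Northgate at 30 (w=50) → Firm A
  Eastvale at 36 (w=20) → Firm A
  Westmoor at 50 (w=20) → Firm A
  Southcross at 80 (w=20) → Firm A
  Hillcrest at 95 (w=150) → Firm B
Firm A captures 180; Firm B captures 150.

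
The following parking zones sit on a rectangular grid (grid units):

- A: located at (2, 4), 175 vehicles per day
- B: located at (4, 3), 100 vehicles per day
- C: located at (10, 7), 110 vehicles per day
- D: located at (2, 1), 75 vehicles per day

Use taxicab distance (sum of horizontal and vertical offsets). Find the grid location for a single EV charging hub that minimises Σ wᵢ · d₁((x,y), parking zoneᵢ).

(2, 4)

Manhattan distance separates: Σwᵢ(|x−xᵢ|+|y−yᵢ|) = Σwᵢ|x−xᵢ| + Σwᵢ|y−yᵢ|, so x and y are optimised independently as 1-D weighted medians.
Total weight W = 460; half = 230.
x-coordinate, sorted with cumulative weight:
  x=2 (A, w=175) cum 175
  x=2 (D, w=75) cum 250  ← median
  x=4 (B, w=100) cum 350
  x=10 (C, w=110) cum 460
⇒ x* = 2
y-coordinate, sorted with cumulative weight:
  y=1 (D, w=75) cum 75
  y=3 (B, w=100) cum 175
  y=4 (A, w=175) cum 350  ← median
  y=7 (C, w=110) cum 460
⇒ y* = 4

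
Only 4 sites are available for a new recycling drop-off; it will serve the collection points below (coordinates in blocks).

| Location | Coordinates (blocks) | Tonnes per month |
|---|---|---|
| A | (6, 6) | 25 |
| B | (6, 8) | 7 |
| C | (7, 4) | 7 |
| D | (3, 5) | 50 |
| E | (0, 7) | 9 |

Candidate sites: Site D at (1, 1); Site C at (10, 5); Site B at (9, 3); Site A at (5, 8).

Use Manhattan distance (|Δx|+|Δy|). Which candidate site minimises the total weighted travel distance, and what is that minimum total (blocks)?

Site A, total 428 blocks

Total weighted distance at each candidate:
  Site D (1, 1): total = 760
  Site C (10, 5): total = 660
  Site B (9, 3): total = 744
  Site A (5, 8): total = 428
Minimum is at Site A with total 428 blocks.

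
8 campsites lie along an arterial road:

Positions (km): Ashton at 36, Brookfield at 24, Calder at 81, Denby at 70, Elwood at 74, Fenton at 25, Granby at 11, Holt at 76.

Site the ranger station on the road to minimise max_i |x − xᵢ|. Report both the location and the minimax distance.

location 46, max distance 35

The 1-center on a line is the midpoint of the two extreme points: leftmost at 11, rightmost at 81.
Optimal location = (11 + 81)/2 = 46; maximum distance = (81 − 11)/2 = 35.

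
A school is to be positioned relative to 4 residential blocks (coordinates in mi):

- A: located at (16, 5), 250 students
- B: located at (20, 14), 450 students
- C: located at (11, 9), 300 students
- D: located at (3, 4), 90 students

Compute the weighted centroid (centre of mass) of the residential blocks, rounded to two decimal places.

(15.20, 9.73)

The minimiser of Σwᵢ‖p−pᵢ‖² is the weighted centroid p* = (Σwᵢpᵢ)/(Σwᵢ).
Σwᵢ = 1090.
Σwᵢxᵢ = 250·16 + 450·20 + 300·11 + 90·3 = 16570.
Σwᵢyᵢ = 250·5 + 450·14 + 300·9 + 90·4 = 10610.
x* = 16570/1090 = 15.20, y* = 10610/1090 = 9.73.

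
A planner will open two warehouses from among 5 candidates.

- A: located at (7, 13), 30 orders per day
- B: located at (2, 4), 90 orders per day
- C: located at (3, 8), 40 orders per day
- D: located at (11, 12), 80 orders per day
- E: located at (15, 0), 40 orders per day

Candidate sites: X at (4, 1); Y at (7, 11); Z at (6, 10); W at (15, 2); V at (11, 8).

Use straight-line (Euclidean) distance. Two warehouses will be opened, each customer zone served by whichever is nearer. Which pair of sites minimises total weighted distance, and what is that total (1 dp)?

{X, Y}, total 1356.2

Evaluate every pair (each demand assigned to the nearer of the two):
  {X, Y}: total = 1356.2
  {Z, W}: total = 1398.9
  {X, Z}: total = 1436.2
  {Y, W}: total = 1444.1
  {X, V}: total = 1477.2
  {Z, V}: total = 1565.9
  {Y, V}: total = 1712.0
  {Y, Z}: total = 1721.2
  {W, V}: total = 1798.5
  {X, W}: total = 1920.0
Best pair: {X, Y} with total 1356.2.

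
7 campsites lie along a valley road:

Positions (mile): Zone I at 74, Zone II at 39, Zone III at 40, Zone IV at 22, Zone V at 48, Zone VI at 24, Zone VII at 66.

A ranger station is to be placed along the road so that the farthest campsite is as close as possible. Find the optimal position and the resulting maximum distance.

location 48, max distance 26

The 1-center on a line is the midpoint of the two extreme points: leftmost at 22, rightmost at 74.
Optimal location = (22 + 74)/2 = 48; maximum distance = (74 − 22)/2 = 26.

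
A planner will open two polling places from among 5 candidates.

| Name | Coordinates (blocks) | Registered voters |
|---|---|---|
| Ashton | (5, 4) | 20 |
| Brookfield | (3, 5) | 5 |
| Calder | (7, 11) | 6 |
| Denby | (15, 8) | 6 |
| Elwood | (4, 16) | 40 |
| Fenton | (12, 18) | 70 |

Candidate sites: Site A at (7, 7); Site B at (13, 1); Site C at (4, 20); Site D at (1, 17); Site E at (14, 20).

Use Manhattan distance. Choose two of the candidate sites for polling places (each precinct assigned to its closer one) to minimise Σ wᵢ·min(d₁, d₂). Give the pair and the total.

Evaluate every pair (each demand assigned to the nearer of the two):
  {Site A, Site E}: total = 968
  {Site D, Site E}: total = 1000
  {Site C, Site E}: total = 1010
  {Site A, Site C}: total = 1068
  {Site A, Site D}: total = 1208
  {Site B, Site C}: total = 1276
  {Site B, Site E}: total = 1280
  {Site B, Site D}: total = 1416
  {Site C, Site D}: total = 1480
  {Site A, Site B}: total = 1808
Best pair: {Site A, Site E} with total 968.

{Site A, Site E}, total 968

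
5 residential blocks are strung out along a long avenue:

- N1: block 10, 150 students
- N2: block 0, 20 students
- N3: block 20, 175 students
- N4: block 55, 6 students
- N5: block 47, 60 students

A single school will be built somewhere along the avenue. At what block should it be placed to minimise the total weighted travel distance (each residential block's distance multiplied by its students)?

x = 20

For a sum of weighted absolute distances on a line, the optimum is the weighted median (not the mean). Total weight W = 411; half-weight = 205.5.
Sort by position and accumulate weight:
  block 0 (N2, w=20) → cum 20
  block 10 (N1, w=150) → cum 170
  block 20 (N3, w=175) → cum 345  ≥ 205.5 → median here
  block 47 (N5, w=60) → cum 405
  block 55 (N4, w=6) → cum 411
Optimal location: block 20.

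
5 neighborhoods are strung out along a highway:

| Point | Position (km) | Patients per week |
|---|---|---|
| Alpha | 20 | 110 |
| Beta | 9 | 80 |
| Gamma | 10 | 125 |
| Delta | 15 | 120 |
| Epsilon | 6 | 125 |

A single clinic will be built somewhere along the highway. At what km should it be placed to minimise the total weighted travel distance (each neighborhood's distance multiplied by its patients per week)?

For a sum of weighted absolute distances on a line, the optimum is the weighted median (not the mean). Total weight W = 560; half-weight = 280.
Sort by position and accumulate weight:
  km 6 (Epsilon, w=125) → cum 125
  km 9 (Beta, w=80) → cum 205
  km 10 (Gamma, w=125) → cum 330  ≥ 280 → median here
  km 15 (Delta, w=120) → cum 450
  km 20 (Alpha, w=110) → cum 560
Optimal location: km 10.

x = 10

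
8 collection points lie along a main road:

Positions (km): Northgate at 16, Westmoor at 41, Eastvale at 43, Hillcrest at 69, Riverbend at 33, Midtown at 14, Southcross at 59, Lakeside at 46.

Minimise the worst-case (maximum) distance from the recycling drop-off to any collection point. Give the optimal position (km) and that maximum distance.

location 41.5, max distance 27.5

The 1-center on a line is the midpoint of the two extreme points: leftmost at 14, rightmost at 69.
Optimal location = (14 + 69)/2 = 41.5; maximum distance = (69 − 14)/2 = 27.5.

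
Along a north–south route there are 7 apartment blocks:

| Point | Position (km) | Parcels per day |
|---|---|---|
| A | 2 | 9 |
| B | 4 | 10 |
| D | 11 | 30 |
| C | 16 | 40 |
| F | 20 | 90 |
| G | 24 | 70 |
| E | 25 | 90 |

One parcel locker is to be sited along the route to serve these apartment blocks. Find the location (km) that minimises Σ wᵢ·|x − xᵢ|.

For a sum of weighted absolute distances on a line, the optimum is the weighted median (not the mean). Total weight W = 339; half-weight = 169.5.
Sort by position and accumulate weight:
  km 2 (A, w=9) → cum 9
  km 4 (B, w=10) → cum 19
  km 11 (D, w=30) → cum 49
  km 16 (C, w=40) → cum 89
  km 20 (F, w=90) → cum 179  ≥ 169.5 → median here
  km 24 (G, w=70) → cum 249
  km 25 (E, w=90) → cum 339
Optimal location: km 20.

x = 20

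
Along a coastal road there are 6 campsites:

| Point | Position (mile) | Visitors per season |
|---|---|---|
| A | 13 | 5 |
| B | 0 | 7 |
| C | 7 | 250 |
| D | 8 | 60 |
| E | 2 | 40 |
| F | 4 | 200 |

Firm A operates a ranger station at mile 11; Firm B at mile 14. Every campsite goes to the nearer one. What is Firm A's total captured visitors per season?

557

The indifferent point is the midpoint (11+14)/2 = 12.5; campsites left of it (closer to Firm A at 11) go to Firm A, those right go to Firm B.
  B at 0 (w=7) → Firm A
  E at 2 (w=40) → Firm A
  F at 4 (w=200) → Firm A
  C at 7 (w=250) → Firm A
  D at 8 (w=60) → Firm A
  A at 13 (w=5) → Firm B
Firm A captures 557; Firm B captures 5.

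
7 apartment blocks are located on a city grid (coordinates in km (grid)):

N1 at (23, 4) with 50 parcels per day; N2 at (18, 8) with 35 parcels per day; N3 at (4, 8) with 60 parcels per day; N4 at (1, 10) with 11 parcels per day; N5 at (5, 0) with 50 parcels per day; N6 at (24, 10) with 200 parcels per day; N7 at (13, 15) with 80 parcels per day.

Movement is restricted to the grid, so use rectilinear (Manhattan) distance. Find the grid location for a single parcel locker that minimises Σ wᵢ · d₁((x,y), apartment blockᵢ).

(23, 10)

Manhattan distance separates: Σwᵢ(|x−xᵢ|+|y−yᵢ|) = Σwᵢ|x−xᵢ| + Σwᵢ|y−yᵢ|, so x and y are optimised independently as 1-D weighted medians.
Total weight W = 486; half = 243.
x-coordinate, sorted with cumulative weight:
  x=1 (N4, w=11) cum 11
  x=4 (N3, w=60) cum 71
  x=5 (N5, w=50) cum 121
  x=13 (N7, w=80) cum 201
  x=18 (N2, w=35) cum 236
  x=23 (N1, w=50) cum 286  ← median
  x=24 (N6, w=200) cum 486
⇒ x* = 23
y-coordinate, sorted with cumulative weight:
  y=0 (N5, w=50) cum 50
  y=4 (N1, w=50) cum 100
  y=8 (N2, w=35) cum 135
  y=8 (N3, w=60) cum 195
  y=10 (N4, w=11) cum 206
  y=10 (N6, w=200) cum 406  ← median
  y=15 (N7, w=80) cum 486
⇒ y* = 10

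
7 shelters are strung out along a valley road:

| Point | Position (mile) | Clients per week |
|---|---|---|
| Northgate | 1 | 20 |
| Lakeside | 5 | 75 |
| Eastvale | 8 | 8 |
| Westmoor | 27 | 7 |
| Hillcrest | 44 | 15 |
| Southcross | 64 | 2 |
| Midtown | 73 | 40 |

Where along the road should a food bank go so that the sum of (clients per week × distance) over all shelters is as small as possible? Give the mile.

For a sum of weighted absolute distances on a line, the optimum is the weighted median (not the mean). Total weight W = 167; half-weight = 83.5.
Sort by position and accumulate weight:
  mile 1 (Northgate, w=20) → cum 20
  mile 5 (Lakeside, w=75) → cum 95  ≥ 83.5 → median here
  mile 8 (Eastvale, w=8) → cum 103
  mile 27 (Westmoor, w=7) → cum 110
  mile 44 (Hillcrest, w=15) → cum 125
  mile 64 (Southcross, w=2) → cum 127
  mile 73 (Midtown, w=40) → cum 167
Optimal location: mile 5.

x = 5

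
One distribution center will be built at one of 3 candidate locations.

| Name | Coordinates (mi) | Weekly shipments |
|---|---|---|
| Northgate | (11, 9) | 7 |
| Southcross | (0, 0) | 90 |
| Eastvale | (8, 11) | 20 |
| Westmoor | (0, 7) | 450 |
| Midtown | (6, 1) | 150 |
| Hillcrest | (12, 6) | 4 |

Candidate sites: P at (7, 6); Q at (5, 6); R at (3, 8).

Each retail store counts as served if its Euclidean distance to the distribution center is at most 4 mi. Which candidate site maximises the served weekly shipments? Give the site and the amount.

Coverage radius r = 4 mi; a point is covered iff (Δx)²+(Δy)² ≤ 4² = 16.
  P (7, 6): covers {none} → 0
  Q (5, 6): covers {none} → 0
  R (3, 8): covers {Westmoor} → 450
Maximum coverage at R: 450 weekly shipments.

R, covering 450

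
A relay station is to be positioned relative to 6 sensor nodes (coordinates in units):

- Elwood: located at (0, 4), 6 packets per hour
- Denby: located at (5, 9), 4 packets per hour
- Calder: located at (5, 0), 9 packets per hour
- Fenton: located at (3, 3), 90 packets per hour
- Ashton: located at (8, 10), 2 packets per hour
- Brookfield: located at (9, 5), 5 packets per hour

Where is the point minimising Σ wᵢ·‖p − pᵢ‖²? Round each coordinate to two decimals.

(3.41, 3.23)

The minimiser of Σwᵢ‖p−pᵢ‖² is the weighted centroid p* = (Σwᵢpᵢ)/(Σwᵢ).
Σwᵢ = 116.
Σwᵢxᵢ = 6·0 + 4·5 + 9·5 + 90·3 + 2·8 + 5·9 = 396.
Σwᵢyᵢ = 6·4 + 4·9 + 9·0 + 90·3 + 2·10 + 5·5 = 375.
x* = 396/116 = 3.41, y* = 375/116 = 3.23.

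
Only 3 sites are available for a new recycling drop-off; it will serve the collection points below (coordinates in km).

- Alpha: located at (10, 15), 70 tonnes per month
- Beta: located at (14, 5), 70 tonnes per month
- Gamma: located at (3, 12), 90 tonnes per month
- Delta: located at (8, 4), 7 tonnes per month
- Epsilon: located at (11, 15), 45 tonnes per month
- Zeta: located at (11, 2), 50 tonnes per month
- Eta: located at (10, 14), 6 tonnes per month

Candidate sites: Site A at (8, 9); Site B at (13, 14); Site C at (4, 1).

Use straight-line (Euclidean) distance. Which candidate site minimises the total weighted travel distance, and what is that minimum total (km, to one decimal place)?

Site A, total 2222.3 km

Total weighted distance at each candidate:
  Site A (8, 9): total = 2222.3
  Site B (13, 14): total = 2578.2
  Site C (4, 1): total = 3993.0
Minimum is at Site A with total 2222.3 km.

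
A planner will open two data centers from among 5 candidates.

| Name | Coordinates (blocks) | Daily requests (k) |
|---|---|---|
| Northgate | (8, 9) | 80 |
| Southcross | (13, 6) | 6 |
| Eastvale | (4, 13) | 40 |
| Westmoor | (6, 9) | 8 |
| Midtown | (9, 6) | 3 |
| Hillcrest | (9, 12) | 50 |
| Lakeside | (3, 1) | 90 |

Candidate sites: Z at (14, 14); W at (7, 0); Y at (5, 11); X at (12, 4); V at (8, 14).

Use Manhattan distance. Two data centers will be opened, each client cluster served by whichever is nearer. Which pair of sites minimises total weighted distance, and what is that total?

{W, Y}, total 1340

Evaluate every pair (each demand assigned to the nearer of the two):
  {W, Y}: total = 1340
  {W, V}: total = 1352
  {Y, V}: total = 1879
  {Y, X}: total = 1907
  {X, V}: total = 1919
  {Z, Y}: total = 1955
  {Z, W}: total = 2198
  {W, X}: total = 2473
  {Z, V}: total = 2507
  {Z, X}: total = 2711
Best pair: {W, Y} with total 1340.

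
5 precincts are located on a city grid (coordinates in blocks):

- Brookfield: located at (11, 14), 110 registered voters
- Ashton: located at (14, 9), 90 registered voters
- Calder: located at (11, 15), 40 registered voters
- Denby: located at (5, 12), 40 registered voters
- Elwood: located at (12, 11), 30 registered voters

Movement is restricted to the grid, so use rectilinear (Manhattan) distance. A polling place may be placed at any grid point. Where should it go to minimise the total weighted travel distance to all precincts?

Manhattan distance separates: Σwᵢ(|x−xᵢ|+|y−yᵢ|) = Σwᵢ|x−xᵢ| + Σwᵢ|y−yᵢ|, so x and y are optimised independently as 1-D weighted medians.
Total weight W = 310; half = 155.
x-coordinate, sorted with cumulative weight:
  x=5 (Denby, w=40) cum 40
  x=11 (Brookfield, w=110) cum 150
  x=11 (Calder, w=40) cum 190  ← median
  x=12 (Elwood, w=30) cum 220
  x=14 (Ashton, w=90) cum 310
⇒ x* = 11
y-coordinate, sorted with cumulative weight:
  y=9 (Ashton, w=90) cum 90
  y=11 (Elwood, w=30) cum 120
  y=12 (Denby, w=40) cum 160  ← median
  y=14 (Brookfield, w=110) cum 270
  y=15 (Calder, w=40) cum 310
⇒ y* = 12

(11, 12)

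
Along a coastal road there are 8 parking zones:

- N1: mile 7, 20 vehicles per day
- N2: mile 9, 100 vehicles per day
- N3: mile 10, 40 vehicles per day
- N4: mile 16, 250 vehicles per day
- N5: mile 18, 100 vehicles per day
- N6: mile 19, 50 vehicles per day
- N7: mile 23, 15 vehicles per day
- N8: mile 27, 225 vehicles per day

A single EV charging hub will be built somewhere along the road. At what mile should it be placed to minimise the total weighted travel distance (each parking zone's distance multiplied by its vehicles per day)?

For a sum of weighted absolute distances on a line, the optimum is the weighted median (not the mean). Total weight W = 800; half-weight = 400.
Sort by position and accumulate weight:
  mile 7 (N1, w=20) → cum 20
  mile 9 (N2, w=100) → cum 120
  mile 10 (N3, w=40) → cum 160
  mile 16 (N4, w=250) → cum 410  ≥ 400 → median here
  mile 18 (N5, w=100) → cum 510
  mile 19 (N6, w=50) → cum 560
  mile 23 (N7, w=15) → cum 575
  mile 27 (N8, w=225) → cum 800
Optimal location: mile 16.

x = 16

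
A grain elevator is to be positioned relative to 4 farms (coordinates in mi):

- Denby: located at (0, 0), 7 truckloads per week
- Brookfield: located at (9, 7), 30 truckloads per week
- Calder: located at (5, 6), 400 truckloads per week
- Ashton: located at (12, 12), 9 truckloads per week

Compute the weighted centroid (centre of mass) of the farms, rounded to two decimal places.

(5.33, 6.09)

The minimiser of Σwᵢ‖p−pᵢ‖² is the weighted centroid p* = (Σwᵢpᵢ)/(Σwᵢ).
Σwᵢ = 446.
Σwᵢxᵢ = 7·0 + 30·9 + 400·5 + 9·12 = 2378.
Σwᵢyᵢ = 7·0 + 30·7 + 400·6 + 9·12 = 2718.
x* = 2378/446 = 5.33, y* = 2718/446 = 6.09.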